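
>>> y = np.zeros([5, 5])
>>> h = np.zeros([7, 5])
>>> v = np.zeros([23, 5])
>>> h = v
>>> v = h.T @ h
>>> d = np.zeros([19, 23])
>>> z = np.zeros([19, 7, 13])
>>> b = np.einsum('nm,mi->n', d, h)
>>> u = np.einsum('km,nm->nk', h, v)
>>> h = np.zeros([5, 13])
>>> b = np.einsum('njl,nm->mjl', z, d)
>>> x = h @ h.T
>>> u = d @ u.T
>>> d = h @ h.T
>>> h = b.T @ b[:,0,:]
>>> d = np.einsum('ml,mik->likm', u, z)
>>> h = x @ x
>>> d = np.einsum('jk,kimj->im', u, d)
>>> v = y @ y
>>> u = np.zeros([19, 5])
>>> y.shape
(5, 5)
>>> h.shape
(5, 5)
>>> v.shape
(5, 5)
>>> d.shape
(7, 13)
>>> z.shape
(19, 7, 13)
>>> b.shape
(23, 7, 13)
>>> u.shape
(19, 5)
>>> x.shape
(5, 5)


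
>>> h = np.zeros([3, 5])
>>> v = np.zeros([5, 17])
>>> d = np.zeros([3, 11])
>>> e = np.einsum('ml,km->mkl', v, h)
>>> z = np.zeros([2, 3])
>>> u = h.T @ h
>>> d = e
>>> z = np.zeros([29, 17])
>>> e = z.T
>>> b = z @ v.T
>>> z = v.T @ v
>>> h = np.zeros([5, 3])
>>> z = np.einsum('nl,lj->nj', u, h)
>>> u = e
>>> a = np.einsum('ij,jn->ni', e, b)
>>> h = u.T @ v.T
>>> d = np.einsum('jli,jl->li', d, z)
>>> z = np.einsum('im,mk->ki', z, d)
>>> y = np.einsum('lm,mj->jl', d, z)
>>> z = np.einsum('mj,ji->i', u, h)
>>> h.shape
(29, 5)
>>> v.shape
(5, 17)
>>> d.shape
(3, 17)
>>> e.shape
(17, 29)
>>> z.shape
(5,)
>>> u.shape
(17, 29)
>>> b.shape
(29, 5)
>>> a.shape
(5, 17)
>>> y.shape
(5, 3)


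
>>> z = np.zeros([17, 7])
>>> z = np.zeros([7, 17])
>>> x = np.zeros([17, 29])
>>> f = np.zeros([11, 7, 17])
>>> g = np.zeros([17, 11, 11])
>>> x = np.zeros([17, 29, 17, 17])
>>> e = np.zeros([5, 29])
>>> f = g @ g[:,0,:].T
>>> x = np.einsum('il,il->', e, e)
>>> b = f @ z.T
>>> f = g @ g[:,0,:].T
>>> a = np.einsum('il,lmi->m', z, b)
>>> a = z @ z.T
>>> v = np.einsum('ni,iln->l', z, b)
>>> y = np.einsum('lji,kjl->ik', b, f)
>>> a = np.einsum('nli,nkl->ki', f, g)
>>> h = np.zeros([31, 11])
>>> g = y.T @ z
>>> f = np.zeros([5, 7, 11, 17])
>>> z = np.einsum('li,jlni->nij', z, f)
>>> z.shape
(11, 17, 5)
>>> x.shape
()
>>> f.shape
(5, 7, 11, 17)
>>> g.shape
(17, 17)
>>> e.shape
(5, 29)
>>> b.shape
(17, 11, 7)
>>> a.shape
(11, 17)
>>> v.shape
(11,)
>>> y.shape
(7, 17)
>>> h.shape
(31, 11)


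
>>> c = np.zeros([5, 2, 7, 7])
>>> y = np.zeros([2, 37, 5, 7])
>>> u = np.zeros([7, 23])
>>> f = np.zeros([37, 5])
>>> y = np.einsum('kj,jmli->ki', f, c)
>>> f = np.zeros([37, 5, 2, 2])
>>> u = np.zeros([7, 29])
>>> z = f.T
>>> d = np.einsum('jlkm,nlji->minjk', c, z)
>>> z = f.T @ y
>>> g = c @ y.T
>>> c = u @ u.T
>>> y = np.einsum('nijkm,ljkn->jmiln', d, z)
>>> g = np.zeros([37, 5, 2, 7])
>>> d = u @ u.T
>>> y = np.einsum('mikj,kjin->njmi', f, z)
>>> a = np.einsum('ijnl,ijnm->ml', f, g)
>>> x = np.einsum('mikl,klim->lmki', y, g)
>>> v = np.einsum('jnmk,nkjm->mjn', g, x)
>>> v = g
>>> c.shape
(7, 7)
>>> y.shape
(7, 2, 37, 5)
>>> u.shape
(7, 29)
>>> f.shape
(37, 5, 2, 2)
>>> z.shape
(2, 2, 5, 7)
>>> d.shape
(7, 7)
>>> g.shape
(37, 5, 2, 7)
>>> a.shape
(7, 2)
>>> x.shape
(5, 7, 37, 2)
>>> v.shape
(37, 5, 2, 7)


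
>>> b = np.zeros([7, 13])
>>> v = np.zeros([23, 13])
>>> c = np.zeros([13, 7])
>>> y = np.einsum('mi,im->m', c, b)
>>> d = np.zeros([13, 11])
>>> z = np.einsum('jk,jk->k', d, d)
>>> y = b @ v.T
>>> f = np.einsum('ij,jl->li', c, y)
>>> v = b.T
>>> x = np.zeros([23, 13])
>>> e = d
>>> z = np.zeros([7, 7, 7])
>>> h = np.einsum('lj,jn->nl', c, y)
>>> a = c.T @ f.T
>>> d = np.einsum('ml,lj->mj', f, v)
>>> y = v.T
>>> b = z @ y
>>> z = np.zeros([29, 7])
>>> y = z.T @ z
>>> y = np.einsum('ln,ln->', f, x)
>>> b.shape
(7, 7, 13)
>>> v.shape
(13, 7)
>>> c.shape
(13, 7)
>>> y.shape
()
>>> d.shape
(23, 7)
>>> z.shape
(29, 7)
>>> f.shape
(23, 13)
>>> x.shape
(23, 13)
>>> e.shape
(13, 11)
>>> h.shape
(23, 13)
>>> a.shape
(7, 23)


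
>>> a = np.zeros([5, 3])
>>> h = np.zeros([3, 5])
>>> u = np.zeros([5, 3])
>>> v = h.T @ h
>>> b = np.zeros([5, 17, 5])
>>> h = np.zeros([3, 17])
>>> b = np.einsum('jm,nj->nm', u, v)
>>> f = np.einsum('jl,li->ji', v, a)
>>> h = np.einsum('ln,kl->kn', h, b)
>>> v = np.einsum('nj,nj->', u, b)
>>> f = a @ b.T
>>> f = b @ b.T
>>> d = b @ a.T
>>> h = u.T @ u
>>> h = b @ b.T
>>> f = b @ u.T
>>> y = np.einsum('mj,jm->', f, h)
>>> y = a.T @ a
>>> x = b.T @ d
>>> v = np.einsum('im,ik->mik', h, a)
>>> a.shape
(5, 3)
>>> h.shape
(5, 5)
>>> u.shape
(5, 3)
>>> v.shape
(5, 5, 3)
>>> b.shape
(5, 3)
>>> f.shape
(5, 5)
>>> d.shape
(5, 5)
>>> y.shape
(3, 3)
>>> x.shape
(3, 5)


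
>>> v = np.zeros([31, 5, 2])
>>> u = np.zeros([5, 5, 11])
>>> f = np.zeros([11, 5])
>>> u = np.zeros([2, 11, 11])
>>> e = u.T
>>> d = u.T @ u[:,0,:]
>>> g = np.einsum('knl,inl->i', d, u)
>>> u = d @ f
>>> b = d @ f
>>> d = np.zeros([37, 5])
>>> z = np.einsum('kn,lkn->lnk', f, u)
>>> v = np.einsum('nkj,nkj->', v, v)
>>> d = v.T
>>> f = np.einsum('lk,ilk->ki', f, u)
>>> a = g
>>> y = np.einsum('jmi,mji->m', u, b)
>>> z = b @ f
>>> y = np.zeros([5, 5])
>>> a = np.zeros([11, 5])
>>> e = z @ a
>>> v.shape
()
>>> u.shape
(11, 11, 5)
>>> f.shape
(5, 11)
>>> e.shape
(11, 11, 5)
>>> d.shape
()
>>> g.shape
(2,)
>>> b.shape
(11, 11, 5)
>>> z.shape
(11, 11, 11)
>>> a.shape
(11, 5)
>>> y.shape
(5, 5)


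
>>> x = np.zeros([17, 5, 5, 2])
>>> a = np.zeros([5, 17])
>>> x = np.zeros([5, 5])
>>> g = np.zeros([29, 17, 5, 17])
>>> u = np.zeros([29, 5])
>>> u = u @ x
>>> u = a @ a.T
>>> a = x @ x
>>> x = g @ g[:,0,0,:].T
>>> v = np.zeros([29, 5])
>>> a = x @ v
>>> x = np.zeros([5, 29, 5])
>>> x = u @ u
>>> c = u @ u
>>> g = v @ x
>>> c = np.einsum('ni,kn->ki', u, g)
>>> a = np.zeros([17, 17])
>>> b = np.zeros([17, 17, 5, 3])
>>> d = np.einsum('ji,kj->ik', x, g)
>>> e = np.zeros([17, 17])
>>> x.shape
(5, 5)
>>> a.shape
(17, 17)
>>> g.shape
(29, 5)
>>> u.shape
(5, 5)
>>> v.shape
(29, 5)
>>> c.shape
(29, 5)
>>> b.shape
(17, 17, 5, 3)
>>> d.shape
(5, 29)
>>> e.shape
(17, 17)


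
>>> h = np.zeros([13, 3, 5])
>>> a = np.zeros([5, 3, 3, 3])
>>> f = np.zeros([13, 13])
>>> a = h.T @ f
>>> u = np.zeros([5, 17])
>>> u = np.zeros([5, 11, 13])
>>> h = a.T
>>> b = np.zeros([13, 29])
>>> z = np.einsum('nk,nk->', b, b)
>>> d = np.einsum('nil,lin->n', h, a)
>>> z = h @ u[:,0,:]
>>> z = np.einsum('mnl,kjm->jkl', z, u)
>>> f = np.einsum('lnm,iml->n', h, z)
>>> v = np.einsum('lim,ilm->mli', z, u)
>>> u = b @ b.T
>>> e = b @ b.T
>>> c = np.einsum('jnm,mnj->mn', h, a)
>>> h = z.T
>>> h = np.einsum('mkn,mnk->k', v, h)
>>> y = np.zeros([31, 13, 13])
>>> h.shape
(11,)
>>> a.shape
(5, 3, 13)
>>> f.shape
(3,)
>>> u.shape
(13, 13)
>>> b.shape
(13, 29)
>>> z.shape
(11, 5, 13)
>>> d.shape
(13,)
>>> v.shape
(13, 11, 5)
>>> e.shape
(13, 13)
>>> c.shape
(5, 3)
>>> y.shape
(31, 13, 13)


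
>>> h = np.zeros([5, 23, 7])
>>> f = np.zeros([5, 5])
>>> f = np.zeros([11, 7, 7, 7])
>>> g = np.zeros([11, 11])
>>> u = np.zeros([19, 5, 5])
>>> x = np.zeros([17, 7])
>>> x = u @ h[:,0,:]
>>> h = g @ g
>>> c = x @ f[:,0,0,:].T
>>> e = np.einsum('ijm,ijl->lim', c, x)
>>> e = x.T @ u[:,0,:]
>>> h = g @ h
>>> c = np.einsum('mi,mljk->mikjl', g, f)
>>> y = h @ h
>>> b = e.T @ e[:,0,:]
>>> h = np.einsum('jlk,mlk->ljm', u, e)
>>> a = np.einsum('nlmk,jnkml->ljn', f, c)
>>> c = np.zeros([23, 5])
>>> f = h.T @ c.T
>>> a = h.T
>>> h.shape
(5, 19, 7)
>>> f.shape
(7, 19, 23)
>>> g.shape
(11, 11)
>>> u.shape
(19, 5, 5)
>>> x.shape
(19, 5, 7)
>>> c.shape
(23, 5)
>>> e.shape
(7, 5, 5)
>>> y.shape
(11, 11)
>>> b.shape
(5, 5, 5)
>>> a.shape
(7, 19, 5)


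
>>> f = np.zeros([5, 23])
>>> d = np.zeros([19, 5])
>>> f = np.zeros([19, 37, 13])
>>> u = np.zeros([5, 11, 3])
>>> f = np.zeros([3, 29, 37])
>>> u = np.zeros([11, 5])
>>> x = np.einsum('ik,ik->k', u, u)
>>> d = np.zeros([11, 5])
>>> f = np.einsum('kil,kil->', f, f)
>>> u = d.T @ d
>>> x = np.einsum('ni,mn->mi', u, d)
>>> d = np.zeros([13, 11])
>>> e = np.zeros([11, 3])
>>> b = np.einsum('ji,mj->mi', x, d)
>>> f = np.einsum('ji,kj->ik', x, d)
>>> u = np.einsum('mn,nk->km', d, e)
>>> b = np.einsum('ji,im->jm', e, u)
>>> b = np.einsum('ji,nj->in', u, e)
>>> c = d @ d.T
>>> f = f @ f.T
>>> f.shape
(5, 5)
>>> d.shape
(13, 11)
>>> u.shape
(3, 13)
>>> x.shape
(11, 5)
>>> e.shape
(11, 3)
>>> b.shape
(13, 11)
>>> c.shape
(13, 13)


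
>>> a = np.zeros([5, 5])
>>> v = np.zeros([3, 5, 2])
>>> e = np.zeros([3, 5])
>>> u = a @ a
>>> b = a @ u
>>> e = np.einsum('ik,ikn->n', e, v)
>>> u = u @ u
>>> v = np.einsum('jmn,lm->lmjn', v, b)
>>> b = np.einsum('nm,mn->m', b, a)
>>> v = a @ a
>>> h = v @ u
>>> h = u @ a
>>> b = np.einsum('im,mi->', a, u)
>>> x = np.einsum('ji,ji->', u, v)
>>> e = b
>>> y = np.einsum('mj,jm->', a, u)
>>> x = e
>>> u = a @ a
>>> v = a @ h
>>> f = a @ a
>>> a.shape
(5, 5)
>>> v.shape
(5, 5)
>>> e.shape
()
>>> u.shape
(5, 5)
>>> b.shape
()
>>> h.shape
(5, 5)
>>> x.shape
()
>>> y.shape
()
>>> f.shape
(5, 5)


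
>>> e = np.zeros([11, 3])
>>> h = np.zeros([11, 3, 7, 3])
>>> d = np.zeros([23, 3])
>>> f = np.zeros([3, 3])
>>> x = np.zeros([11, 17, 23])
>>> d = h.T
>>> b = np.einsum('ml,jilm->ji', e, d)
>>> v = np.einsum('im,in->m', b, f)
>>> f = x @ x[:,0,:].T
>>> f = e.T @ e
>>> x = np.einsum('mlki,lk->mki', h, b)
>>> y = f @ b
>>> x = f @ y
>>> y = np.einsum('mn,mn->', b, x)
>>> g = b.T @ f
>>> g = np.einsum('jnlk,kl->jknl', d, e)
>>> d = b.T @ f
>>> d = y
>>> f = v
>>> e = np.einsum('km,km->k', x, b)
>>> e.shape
(3,)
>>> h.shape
(11, 3, 7, 3)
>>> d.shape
()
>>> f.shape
(7,)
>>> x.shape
(3, 7)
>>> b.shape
(3, 7)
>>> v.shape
(7,)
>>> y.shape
()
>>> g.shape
(3, 11, 7, 3)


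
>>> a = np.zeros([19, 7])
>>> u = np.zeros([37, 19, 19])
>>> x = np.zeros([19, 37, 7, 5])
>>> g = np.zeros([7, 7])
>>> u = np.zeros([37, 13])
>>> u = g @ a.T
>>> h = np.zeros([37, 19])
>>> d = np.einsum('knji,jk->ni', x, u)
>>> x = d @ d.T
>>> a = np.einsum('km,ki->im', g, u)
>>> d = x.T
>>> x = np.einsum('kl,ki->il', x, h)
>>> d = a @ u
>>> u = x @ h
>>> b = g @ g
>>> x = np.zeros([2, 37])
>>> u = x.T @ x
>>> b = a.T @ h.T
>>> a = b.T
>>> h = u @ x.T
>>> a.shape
(37, 7)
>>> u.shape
(37, 37)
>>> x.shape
(2, 37)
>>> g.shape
(7, 7)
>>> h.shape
(37, 2)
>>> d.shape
(19, 19)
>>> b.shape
(7, 37)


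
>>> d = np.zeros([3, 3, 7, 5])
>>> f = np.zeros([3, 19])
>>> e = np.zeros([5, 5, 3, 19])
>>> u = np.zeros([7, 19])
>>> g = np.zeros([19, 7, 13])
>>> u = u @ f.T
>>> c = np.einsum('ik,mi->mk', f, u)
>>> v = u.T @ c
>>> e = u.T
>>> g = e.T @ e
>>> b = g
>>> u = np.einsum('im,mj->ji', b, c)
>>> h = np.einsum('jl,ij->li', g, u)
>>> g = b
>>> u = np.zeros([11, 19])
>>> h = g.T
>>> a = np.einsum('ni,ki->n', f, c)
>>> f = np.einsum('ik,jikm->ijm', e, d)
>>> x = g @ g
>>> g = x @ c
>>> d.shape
(3, 3, 7, 5)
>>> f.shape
(3, 3, 5)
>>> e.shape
(3, 7)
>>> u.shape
(11, 19)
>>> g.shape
(7, 19)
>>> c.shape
(7, 19)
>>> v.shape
(3, 19)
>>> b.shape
(7, 7)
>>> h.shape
(7, 7)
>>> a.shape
(3,)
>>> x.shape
(7, 7)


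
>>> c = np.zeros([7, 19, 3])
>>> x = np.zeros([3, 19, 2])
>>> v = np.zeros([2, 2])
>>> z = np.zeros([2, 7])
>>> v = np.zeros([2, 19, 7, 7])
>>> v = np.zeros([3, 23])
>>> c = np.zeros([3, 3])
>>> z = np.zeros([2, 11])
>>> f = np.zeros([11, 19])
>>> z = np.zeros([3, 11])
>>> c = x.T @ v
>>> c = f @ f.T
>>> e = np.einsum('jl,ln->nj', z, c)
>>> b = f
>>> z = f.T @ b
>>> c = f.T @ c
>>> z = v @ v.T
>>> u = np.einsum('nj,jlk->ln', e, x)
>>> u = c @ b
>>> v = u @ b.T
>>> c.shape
(19, 11)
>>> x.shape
(3, 19, 2)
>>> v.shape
(19, 11)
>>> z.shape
(3, 3)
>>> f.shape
(11, 19)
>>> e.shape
(11, 3)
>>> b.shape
(11, 19)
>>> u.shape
(19, 19)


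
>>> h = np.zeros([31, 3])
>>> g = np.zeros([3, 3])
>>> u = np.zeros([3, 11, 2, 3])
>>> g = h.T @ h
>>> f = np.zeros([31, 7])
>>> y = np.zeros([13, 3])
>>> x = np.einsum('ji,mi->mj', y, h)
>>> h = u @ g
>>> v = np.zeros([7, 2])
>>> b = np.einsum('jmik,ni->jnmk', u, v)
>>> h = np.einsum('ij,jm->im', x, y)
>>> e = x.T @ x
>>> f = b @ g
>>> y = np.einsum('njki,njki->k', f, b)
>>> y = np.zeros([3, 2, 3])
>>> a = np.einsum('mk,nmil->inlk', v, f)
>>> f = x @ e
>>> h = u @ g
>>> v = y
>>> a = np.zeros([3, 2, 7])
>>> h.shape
(3, 11, 2, 3)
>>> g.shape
(3, 3)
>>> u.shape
(3, 11, 2, 3)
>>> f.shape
(31, 13)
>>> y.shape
(3, 2, 3)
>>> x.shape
(31, 13)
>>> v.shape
(3, 2, 3)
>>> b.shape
(3, 7, 11, 3)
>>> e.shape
(13, 13)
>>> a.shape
(3, 2, 7)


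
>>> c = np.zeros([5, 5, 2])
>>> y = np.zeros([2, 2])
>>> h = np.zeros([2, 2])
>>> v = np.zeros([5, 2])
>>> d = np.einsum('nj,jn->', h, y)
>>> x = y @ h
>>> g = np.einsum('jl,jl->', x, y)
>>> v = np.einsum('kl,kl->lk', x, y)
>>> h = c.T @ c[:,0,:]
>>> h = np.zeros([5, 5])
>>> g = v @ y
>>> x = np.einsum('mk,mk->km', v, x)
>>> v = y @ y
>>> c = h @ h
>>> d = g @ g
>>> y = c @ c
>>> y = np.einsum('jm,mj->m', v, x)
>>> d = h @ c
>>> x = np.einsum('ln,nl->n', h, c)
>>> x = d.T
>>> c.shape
(5, 5)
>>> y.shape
(2,)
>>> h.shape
(5, 5)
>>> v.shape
(2, 2)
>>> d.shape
(5, 5)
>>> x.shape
(5, 5)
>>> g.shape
(2, 2)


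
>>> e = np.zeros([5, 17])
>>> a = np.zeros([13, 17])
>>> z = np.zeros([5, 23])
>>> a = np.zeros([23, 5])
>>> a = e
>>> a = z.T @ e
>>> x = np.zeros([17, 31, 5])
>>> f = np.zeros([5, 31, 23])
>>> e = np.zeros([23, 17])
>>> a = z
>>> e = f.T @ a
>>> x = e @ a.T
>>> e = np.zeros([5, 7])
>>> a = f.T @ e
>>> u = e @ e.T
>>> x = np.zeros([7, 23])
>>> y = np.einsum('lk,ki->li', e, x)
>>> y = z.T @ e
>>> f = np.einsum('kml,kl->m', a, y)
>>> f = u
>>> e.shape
(5, 7)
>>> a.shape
(23, 31, 7)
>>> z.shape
(5, 23)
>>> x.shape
(7, 23)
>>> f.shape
(5, 5)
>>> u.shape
(5, 5)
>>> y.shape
(23, 7)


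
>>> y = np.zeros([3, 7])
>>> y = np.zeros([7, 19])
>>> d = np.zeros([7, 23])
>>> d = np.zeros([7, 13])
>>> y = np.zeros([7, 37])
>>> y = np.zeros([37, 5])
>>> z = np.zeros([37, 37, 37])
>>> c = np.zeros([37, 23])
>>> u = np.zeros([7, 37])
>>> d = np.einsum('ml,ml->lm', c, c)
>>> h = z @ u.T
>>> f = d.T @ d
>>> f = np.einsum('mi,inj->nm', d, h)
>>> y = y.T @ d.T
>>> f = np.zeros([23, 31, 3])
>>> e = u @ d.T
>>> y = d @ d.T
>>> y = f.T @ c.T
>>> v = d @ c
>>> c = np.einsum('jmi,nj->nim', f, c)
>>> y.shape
(3, 31, 37)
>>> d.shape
(23, 37)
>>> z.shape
(37, 37, 37)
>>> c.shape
(37, 3, 31)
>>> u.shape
(7, 37)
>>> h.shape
(37, 37, 7)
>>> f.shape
(23, 31, 3)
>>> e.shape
(7, 23)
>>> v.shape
(23, 23)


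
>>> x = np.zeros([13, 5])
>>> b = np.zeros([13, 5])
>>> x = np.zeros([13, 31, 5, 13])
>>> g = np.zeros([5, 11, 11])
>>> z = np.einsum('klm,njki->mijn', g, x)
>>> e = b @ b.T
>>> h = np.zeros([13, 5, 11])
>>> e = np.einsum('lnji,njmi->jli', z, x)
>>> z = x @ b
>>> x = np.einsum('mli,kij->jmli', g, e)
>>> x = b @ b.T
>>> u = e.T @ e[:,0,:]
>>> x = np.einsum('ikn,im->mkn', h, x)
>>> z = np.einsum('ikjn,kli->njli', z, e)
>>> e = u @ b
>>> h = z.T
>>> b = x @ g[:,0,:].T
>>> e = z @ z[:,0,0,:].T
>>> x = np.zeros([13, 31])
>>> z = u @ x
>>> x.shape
(13, 31)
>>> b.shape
(13, 5, 5)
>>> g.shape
(5, 11, 11)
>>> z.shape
(13, 11, 31)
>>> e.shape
(5, 5, 11, 5)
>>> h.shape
(13, 11, 5, 5)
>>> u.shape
(13, 11, 13)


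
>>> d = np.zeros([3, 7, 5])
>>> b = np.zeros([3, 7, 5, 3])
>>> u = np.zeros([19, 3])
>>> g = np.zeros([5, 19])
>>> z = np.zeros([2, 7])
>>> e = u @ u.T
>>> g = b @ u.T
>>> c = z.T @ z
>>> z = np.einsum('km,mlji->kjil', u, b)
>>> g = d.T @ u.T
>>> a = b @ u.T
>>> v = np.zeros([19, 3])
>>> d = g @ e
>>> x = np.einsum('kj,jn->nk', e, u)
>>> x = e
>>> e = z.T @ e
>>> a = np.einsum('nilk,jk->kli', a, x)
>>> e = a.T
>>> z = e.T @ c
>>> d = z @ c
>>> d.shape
(19, 5, 7)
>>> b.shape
(3, 7, 5, 3)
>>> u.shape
(19, 3)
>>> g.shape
(5, 7, 19)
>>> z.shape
(19, 5, 7)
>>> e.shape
(7, 5, 19)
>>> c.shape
(7, 7)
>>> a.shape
(19, 5, 7)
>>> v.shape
(19, 3)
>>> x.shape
(19, 19)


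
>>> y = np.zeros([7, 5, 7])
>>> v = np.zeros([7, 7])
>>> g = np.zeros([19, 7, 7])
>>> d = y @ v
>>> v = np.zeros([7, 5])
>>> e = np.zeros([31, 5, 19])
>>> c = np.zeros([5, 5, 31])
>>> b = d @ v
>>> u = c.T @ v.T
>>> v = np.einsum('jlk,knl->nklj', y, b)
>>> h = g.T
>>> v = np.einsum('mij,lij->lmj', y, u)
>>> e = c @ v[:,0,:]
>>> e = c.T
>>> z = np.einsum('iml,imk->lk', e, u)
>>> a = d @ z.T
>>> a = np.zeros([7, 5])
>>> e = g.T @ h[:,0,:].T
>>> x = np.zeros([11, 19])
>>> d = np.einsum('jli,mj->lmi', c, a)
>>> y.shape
(7, 5, 7)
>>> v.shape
(31, 7, 7)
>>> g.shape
(19, 7, 7)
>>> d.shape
(5, 7, 31)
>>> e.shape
(7, 7, 7)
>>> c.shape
(5, 5, 31)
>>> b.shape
(7, 5, 5)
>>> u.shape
(31, 5, 7)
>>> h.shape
(7, 7, 19)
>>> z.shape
(5, 7)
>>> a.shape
(7, 5)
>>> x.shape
(11, 19)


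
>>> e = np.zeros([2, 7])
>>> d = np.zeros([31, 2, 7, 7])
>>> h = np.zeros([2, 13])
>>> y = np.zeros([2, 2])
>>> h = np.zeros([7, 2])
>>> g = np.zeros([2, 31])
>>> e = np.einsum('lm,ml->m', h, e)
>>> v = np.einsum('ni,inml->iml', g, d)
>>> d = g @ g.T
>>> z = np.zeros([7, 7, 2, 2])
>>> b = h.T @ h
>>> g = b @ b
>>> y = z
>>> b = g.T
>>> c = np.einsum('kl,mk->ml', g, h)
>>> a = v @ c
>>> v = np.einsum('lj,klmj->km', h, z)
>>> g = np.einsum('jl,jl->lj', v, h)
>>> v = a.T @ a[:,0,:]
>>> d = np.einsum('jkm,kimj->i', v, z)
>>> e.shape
(2,)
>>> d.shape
(7,)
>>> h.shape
(7, 2)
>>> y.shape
(7, 7, 2, 2)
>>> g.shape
(2, 7)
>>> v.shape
(2, 7, 2)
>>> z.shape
(7, 7, 2, 2)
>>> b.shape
(2, 2)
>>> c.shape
(7, 2)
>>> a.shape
(31, 7, 2)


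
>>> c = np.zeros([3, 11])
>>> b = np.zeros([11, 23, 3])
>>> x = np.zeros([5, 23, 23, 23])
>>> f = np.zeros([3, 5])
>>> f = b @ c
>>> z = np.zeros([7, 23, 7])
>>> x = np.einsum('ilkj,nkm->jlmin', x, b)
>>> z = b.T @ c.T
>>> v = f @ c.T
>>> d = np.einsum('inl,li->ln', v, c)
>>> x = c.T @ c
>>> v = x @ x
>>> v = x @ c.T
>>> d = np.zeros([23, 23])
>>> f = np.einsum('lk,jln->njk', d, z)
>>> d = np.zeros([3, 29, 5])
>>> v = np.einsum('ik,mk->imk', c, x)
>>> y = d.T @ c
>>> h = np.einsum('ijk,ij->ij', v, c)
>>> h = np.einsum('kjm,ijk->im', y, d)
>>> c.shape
(3, 11)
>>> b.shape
(11, 23, 3)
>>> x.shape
(11, 11)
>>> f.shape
(3, 3, 23)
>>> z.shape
(3, 23, 3)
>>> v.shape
(3, 11, 11)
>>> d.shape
(3, 29, 5)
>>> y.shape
(5, 29, 11)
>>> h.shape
(3, 11)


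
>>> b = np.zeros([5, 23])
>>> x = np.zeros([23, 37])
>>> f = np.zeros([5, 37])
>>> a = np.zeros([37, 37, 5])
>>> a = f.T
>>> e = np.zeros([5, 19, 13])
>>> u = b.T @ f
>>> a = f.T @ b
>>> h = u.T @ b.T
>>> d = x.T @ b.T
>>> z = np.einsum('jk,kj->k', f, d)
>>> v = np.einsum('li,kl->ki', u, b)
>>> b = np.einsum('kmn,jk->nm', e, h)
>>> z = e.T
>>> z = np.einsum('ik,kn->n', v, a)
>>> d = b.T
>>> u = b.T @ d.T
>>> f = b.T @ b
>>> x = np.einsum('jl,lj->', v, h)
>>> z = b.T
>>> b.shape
(13, 19)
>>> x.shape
()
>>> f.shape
(19, 19)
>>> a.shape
(37, 23)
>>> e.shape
(5, 19, 13)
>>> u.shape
(19, 19)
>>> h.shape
(37, 5)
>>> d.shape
(19, 13)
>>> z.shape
(19, 13)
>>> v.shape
(5, 37)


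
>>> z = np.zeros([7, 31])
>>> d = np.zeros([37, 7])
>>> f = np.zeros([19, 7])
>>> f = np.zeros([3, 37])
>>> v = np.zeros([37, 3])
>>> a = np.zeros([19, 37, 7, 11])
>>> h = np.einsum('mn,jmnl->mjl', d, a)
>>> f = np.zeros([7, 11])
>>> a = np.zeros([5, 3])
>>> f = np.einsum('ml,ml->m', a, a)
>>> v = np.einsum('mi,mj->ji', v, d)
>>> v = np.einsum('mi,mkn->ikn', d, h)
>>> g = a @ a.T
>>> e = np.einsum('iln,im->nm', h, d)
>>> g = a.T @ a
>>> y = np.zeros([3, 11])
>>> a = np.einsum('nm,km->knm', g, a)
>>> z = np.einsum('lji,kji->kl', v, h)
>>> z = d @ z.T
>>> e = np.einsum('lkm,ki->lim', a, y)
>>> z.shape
(37, 37)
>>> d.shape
(37, 7)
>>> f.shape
(5,)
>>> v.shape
(7, 19, 11)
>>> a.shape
(5, 3, 3)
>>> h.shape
(37, 19, 11)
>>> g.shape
(3, 3)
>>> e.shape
(5, 11, 3)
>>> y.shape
(3, 11)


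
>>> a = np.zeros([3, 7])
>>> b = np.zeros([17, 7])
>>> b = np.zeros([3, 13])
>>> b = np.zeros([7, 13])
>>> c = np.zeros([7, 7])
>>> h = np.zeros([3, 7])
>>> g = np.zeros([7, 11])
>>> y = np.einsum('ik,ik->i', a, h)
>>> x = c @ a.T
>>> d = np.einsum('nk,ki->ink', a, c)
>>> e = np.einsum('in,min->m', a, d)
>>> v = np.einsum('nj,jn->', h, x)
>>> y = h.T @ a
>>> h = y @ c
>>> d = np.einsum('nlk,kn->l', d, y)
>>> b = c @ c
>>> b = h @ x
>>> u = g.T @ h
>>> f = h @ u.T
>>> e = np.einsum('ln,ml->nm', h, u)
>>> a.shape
(3, 7)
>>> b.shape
(7, 3)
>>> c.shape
(7, 7)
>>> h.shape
(7, 7)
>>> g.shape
(7, 11)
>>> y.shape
(7, 7)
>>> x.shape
(7, 3)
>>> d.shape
(3,)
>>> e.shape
(7, 11)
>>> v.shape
()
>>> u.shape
(11, 7)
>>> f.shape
(7, 11)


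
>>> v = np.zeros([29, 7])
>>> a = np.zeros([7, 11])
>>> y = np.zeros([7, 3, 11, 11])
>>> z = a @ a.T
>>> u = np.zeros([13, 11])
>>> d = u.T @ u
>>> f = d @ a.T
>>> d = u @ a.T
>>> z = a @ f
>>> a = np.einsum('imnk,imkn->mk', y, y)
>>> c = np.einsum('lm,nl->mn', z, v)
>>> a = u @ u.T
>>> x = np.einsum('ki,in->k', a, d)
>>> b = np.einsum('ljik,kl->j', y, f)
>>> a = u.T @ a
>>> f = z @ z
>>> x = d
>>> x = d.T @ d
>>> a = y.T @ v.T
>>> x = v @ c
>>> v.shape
(29, 7)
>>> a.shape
(11, 11, 3, 29)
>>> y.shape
(7, 3, 11, 11)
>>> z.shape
(7, 7)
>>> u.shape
(13, 11)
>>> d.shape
(13, 7)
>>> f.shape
(7, 7)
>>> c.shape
(7, 29)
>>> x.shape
(29, 29)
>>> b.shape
(3,)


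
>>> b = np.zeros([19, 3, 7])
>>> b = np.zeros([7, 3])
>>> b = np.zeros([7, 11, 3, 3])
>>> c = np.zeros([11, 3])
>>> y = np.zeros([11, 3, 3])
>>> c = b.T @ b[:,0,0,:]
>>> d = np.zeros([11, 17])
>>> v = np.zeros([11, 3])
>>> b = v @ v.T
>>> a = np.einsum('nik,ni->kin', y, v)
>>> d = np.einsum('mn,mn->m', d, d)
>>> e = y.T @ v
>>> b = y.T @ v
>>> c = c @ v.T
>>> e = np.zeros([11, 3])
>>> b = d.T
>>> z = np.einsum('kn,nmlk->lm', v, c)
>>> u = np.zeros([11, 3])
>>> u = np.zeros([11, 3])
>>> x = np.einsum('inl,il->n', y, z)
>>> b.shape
(11,)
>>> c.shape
(3, 3, 11, 11)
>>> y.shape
(11, 3, 3)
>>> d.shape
(11,)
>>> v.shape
(11, 3)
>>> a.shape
(3, 3, 11)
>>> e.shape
(11, 3)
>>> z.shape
(11, 3)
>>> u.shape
(11, 3)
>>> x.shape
(3,)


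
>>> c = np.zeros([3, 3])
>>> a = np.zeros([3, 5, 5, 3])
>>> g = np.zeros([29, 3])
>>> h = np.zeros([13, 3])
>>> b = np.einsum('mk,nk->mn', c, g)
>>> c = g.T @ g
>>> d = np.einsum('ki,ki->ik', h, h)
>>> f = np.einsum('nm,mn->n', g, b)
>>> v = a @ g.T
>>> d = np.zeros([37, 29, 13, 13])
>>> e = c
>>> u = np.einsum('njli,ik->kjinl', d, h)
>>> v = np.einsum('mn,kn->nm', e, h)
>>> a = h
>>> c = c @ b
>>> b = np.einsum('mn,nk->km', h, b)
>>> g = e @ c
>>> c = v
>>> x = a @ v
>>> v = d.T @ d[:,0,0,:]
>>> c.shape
(3, 3)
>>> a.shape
(13, 3)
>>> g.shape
(3, 29)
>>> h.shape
(13, 3)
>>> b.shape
(29, 13)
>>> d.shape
(37, 29, 13, 13)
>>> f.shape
(29,)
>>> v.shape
(13, 13, 29, 13)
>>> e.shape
(3, 3)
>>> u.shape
(3, 29, 13, 37, 13)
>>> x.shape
(13, 3)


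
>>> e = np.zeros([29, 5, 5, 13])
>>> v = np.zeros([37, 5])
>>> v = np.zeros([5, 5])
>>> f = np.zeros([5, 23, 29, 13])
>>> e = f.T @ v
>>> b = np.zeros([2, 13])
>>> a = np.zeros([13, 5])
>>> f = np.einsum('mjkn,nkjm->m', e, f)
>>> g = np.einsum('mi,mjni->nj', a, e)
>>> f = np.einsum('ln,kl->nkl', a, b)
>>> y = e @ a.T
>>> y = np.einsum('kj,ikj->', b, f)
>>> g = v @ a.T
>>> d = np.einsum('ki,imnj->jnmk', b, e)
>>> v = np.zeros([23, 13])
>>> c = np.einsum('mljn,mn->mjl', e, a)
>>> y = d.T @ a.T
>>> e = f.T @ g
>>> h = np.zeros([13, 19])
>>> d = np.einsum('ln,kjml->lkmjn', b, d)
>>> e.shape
(13, 2, 13)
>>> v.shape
(23, 13)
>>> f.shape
(5, 2, 13)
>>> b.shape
(2, 13)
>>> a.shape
(13, 5)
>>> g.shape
(5, 13)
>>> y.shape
(2, 29, 23, 13)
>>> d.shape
(2, 5, 29, 23, 13)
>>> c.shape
(13, 23, 29)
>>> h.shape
(13, 19)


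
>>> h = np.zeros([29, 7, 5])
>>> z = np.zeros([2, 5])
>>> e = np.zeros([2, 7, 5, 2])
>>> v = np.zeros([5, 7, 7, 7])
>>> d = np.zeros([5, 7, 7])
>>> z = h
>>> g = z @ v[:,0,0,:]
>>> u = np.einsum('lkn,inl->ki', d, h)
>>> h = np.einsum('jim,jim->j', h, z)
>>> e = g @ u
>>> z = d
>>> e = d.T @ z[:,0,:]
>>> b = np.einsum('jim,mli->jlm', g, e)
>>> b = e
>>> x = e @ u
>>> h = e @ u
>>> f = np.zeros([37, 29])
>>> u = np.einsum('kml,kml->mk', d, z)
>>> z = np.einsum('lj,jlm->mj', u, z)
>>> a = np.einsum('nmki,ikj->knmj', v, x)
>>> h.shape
(7, 7, 29)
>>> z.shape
(7, 5)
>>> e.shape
(7, 7, 7)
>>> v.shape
(5, 7, 7, 7)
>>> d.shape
(5, 7, 7)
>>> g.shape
(29, 7, 7)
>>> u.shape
(7, 5)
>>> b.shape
(7, 7, 7)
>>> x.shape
(7, 7, 29)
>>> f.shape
(37, 29)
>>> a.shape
(7, 5, 7, 29)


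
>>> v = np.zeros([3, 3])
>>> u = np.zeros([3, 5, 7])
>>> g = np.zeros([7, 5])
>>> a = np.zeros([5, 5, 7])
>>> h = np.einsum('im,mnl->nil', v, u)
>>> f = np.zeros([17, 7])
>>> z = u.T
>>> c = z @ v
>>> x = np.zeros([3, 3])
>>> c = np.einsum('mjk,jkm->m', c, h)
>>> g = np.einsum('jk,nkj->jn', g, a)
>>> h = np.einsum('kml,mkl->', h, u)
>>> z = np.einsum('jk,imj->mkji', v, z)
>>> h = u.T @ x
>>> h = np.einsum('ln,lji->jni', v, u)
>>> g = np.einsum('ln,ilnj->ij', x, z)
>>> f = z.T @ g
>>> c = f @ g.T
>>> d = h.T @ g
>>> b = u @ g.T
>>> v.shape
(3, 3)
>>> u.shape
(3, 5, 7)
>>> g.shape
(5, 7)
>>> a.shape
(5, 5, 7)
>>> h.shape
(5, 3, 7)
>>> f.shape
(7, 3, 3, 7)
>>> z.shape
(5, 3, 3, 7)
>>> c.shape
(7, 3, 3, 5)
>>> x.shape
(3, 3)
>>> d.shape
(7, 3, 7)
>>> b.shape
(3, 5, 5)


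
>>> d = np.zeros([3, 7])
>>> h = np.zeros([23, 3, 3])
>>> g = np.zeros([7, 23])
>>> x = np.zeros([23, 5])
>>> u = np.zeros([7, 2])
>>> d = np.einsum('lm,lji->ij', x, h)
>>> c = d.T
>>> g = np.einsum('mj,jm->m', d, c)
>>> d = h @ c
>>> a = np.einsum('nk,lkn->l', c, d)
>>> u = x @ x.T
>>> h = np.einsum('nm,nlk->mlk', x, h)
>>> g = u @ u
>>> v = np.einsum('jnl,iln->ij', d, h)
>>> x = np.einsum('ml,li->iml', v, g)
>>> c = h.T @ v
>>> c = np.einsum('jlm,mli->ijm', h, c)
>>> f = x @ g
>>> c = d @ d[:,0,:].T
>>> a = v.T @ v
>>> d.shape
(23, 3, 3)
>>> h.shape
(5, 3, 3)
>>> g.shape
(23, 23)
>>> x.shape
(23, 5, 23)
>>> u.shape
(23, 23)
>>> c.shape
(23, 3, 23)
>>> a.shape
(23, 23)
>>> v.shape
(5, 23)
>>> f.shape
(23, 5, 23)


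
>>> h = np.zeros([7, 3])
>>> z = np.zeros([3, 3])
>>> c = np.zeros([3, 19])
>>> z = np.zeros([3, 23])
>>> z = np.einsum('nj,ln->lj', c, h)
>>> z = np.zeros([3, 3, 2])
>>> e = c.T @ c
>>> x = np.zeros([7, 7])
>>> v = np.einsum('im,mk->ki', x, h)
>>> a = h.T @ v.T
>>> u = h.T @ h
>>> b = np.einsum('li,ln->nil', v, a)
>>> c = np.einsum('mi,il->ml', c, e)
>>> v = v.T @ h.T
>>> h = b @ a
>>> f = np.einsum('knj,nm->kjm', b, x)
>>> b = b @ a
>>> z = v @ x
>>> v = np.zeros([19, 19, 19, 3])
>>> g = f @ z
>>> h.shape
(3, 7, 3)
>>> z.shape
(7, 7)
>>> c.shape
(3, 19)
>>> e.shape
(19, 19)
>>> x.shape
(7, 7)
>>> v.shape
(19, 19, 19, 3)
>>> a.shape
(3, 3)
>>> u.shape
(3, 3)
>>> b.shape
(3, 7, 3)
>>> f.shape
(3, 3, 7)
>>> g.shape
(3, 3, 7)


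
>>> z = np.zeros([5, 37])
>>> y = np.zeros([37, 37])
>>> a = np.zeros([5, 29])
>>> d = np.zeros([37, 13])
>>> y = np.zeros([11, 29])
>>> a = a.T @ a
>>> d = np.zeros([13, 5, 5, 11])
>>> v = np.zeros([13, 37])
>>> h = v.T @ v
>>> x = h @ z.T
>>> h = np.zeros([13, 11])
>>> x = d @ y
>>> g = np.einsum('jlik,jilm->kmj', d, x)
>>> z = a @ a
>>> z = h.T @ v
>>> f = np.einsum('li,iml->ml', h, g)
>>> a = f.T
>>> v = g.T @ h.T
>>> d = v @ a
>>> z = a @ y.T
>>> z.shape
(13, 11)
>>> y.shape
(11, 29)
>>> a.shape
(13, 29)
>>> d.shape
(13, 29, 29)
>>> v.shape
(13, 29, 13)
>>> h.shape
(13, 11)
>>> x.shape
(13, 5, 5, 29)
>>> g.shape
(11, 29, 13)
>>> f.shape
(29, 13)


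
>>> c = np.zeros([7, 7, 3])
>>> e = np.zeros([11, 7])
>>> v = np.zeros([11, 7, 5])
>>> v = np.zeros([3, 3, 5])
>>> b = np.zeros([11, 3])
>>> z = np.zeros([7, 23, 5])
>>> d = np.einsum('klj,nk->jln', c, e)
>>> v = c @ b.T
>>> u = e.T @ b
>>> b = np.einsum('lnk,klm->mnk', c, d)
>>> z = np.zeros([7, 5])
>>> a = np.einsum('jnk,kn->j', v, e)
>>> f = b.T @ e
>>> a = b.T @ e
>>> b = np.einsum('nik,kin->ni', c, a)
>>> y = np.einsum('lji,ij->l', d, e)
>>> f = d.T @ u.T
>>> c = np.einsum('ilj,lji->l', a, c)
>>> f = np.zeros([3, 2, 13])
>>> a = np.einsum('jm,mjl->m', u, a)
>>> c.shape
(7,)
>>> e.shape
(11, 7)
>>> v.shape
(7, 7, 11)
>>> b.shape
(7, 7)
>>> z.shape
(7, 5)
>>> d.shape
(3, 7, 11)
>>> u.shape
(7, 3)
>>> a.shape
(3,)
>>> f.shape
(3, 2, 13)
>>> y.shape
(3,)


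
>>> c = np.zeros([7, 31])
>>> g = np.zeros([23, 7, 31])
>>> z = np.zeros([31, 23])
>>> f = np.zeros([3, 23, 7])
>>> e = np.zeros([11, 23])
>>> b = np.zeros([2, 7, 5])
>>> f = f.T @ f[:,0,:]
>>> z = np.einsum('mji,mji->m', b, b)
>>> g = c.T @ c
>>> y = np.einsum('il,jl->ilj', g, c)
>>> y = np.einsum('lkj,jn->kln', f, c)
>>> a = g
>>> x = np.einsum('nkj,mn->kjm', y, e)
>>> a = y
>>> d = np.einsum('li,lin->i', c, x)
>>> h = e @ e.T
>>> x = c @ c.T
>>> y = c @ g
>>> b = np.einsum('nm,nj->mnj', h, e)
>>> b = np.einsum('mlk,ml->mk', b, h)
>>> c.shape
(7, 31)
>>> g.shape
(31, 31)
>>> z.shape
(2,)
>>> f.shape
(7, 23, 7)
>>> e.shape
(11, 23)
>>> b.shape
(11, 23)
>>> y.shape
(7, 31)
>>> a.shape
(23, 7, 31)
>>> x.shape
(7, 7)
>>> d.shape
(31,)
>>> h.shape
(11, 11)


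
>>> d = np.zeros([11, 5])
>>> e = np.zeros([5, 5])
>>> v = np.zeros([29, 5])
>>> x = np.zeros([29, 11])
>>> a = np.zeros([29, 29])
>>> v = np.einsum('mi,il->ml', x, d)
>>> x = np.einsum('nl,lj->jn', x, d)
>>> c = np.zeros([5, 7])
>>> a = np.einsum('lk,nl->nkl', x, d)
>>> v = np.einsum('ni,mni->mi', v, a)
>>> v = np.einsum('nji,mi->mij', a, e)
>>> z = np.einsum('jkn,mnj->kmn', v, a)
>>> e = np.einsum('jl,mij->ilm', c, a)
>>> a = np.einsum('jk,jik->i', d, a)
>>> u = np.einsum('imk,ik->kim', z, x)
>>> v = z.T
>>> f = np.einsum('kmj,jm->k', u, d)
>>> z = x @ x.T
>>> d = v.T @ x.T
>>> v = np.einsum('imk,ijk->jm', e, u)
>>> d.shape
(5, 11, 5)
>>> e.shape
(29, 7, 11)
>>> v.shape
(5, 7)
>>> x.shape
(5, 29)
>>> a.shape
(29,)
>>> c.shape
(5, 7)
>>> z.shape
(5, 5)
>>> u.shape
(29, 5, 11)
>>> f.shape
(29,)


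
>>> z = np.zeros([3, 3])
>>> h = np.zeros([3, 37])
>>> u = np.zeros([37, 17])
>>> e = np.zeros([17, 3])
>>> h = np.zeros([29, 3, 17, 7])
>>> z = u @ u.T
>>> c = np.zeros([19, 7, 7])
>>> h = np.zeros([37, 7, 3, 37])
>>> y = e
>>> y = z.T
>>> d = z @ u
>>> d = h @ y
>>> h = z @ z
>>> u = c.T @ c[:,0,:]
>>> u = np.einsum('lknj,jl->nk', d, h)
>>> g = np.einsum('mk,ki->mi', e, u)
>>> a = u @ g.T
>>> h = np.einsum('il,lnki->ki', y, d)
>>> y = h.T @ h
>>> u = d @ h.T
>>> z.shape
(37, 37)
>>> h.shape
(3, 37)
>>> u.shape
(37, 7, 3, 3)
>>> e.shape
(17, 3)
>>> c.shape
(19, 7, 7)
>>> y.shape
(37, 37)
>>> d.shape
(37, 7, 3, 37)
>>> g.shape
(17, 7)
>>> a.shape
(3, 17)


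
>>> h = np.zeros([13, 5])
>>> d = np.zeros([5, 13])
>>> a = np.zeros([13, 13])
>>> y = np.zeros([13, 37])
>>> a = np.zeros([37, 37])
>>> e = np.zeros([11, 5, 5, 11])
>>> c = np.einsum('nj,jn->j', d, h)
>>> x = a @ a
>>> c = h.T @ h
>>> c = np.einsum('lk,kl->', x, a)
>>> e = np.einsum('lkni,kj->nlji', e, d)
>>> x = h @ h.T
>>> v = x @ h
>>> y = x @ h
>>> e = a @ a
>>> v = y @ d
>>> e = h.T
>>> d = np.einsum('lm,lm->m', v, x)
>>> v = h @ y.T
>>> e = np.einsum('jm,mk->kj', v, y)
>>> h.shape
(13, 5)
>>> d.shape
(13,)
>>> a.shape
(37, 37)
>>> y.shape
(13, 5)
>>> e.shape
(5, 13)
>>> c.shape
()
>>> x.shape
(13, 13)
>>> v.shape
(13, 13)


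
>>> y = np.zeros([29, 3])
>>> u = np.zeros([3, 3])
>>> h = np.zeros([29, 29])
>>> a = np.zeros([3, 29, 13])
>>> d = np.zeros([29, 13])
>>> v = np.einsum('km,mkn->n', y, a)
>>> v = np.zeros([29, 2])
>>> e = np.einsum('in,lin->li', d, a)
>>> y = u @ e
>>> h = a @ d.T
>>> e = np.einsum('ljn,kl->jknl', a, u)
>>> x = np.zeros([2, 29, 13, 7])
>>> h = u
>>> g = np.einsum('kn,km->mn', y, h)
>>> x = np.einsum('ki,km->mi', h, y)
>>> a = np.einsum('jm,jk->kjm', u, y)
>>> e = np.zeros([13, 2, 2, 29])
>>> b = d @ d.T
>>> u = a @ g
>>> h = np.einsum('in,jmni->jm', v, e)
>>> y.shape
(3, 29)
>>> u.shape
(29, 3, 29)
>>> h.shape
(13, 2)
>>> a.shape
(29, 3, 3)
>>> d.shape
(29, 13)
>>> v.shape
(29, 2)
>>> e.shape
(13, 2, 2, 29)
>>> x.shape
(29, 3)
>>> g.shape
(3, 29)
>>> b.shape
(29, 29)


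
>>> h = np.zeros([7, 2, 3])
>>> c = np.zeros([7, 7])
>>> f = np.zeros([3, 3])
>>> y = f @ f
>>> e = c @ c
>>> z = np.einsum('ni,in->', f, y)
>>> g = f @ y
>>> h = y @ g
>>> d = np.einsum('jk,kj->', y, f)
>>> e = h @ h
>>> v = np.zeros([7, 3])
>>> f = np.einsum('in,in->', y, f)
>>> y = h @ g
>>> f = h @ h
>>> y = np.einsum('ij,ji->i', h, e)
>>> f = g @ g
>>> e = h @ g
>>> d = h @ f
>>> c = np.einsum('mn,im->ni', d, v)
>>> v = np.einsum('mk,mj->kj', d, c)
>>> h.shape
(3, 3)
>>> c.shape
(3, 7)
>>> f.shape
(3, 3)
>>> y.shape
(3,)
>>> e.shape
(3, 3)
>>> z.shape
()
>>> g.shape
(3, 3)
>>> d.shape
(3, 3)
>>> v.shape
(3, 7)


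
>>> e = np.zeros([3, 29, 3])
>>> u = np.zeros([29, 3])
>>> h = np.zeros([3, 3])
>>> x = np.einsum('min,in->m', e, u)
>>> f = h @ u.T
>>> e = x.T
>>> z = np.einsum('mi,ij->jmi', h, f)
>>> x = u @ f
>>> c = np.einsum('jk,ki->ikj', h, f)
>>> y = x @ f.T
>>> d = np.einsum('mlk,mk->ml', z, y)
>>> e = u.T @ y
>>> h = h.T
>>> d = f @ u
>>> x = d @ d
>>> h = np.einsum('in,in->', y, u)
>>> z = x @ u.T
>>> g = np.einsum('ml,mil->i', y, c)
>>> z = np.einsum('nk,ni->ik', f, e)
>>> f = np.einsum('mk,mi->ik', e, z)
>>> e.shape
(3, 3)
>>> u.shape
(29, 3)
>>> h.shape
()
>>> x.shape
(3, 3)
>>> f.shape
(29, 3)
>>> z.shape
(3, 29)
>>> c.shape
(29, 3, 3)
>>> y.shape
(29, 3)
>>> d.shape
(3, 3)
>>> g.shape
(3,)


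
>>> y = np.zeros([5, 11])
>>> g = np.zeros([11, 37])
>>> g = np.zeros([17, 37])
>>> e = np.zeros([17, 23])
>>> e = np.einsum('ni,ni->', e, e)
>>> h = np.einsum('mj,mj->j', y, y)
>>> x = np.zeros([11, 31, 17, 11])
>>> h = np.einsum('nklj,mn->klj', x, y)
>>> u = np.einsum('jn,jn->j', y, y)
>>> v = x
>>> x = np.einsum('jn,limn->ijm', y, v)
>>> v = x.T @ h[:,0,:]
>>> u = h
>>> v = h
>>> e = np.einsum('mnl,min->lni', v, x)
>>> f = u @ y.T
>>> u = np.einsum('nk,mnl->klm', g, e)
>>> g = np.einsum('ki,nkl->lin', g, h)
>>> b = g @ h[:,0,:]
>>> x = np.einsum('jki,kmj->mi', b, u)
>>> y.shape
(5, 11)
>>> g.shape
(11, 37, 31)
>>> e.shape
(11, 17, 5)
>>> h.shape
(31, 17, 11)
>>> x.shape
(5, 11)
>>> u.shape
(37, 5, 11)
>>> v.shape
(31, 17, 11)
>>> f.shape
(31, 17, 5)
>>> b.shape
(11, 37, 11)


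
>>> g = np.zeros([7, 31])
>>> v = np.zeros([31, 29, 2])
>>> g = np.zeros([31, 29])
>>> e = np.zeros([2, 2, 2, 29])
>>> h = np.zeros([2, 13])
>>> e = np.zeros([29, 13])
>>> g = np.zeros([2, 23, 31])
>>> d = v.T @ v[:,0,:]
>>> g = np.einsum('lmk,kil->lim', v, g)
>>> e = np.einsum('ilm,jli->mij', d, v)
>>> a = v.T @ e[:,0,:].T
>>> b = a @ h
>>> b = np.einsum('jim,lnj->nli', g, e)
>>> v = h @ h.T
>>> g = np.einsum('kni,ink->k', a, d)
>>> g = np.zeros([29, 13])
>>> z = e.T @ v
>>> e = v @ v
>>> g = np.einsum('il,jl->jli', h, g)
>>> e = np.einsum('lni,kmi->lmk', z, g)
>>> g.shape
(29, 13, 2)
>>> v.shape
(2, 2)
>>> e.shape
(31, 13, 29)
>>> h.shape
(2, 13)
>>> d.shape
(2, 29, 2)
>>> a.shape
(2, 29, 2)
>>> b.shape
(2, 2, 23)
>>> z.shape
(31, 2, 2)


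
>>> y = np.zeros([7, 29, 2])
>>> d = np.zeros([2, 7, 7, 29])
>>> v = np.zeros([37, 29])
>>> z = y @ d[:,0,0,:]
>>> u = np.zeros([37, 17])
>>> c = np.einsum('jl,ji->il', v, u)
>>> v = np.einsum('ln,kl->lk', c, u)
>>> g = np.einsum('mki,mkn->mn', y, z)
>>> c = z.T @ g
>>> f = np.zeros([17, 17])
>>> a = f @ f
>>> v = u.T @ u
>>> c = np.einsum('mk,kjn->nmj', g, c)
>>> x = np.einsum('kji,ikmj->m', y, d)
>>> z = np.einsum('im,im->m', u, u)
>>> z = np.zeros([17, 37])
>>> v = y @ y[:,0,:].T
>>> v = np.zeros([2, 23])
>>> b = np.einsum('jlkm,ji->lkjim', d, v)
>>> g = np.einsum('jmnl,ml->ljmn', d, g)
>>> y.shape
(7, 29, 2)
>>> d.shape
(2, 7, 7, 29)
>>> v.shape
(2, 23)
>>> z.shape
(17, 37)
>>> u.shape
(37, 17)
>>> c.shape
(29, 7, 29)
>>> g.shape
(29, 2, 7, 7)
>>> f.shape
(17, 17)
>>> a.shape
(17, 17)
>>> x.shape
(7,)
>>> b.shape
(7, 7, 2, 23, 29)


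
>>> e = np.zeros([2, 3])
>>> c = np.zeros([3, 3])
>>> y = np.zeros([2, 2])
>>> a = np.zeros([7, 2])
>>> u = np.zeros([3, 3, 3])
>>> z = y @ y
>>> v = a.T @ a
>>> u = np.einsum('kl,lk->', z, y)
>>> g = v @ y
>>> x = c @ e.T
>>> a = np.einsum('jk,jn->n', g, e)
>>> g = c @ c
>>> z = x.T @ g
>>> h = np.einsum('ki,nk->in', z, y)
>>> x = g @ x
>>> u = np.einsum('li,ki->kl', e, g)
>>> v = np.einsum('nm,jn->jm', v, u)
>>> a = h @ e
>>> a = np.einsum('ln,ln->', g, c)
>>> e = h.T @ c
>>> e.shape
(2, 3)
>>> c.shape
(3, 3)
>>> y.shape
(2, 2)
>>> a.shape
()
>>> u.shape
(3, 2)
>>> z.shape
(2, 3)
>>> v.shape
(3, 2)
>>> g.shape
(3, 3)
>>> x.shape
(3, 2)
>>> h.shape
(3, 2)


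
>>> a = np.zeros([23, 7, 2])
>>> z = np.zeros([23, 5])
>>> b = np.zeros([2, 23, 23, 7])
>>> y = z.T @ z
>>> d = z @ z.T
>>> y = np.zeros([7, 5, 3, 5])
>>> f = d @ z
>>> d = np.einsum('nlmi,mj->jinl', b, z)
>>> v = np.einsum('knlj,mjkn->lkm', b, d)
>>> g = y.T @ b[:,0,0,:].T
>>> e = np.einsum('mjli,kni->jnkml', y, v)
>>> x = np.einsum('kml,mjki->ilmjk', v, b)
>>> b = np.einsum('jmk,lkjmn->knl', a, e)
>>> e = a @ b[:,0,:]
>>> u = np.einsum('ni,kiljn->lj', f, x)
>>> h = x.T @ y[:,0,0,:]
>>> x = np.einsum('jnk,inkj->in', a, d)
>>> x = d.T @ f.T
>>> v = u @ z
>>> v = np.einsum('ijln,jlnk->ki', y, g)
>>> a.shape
(23, 7, 2)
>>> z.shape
(23, 5)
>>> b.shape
(2, 3, 5)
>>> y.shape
(7, 5, 3, 5)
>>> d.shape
(5, 7, 2, 23)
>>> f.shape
(23, 5)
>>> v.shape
(2, 7)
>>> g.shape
(5, 3, 5, 2)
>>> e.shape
(23, 7, 5)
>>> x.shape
(23, 2, 7, 23)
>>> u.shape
(2, 23)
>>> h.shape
(23, 23, 2, 5, 5)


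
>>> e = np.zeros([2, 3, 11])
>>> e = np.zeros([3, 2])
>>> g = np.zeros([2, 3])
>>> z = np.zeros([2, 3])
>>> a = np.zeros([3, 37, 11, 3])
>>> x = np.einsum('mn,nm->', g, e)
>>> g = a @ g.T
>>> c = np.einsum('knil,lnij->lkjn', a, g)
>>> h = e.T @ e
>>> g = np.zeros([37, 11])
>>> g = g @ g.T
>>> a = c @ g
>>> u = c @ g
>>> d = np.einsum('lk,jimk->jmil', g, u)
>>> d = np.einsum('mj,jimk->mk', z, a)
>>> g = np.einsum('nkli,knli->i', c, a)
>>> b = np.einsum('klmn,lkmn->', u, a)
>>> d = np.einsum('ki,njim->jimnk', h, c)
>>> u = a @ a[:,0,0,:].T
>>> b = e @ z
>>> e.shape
(3, 2)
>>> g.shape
(37,)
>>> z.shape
(2, 3)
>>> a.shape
(3, 3, 2, 37)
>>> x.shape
()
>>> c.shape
(3, 3, 2, 37)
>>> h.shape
(2, 2)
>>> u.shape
(3, 3, 2, 3)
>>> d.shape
(3, 2, 37, 3, 2)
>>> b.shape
(3, 3)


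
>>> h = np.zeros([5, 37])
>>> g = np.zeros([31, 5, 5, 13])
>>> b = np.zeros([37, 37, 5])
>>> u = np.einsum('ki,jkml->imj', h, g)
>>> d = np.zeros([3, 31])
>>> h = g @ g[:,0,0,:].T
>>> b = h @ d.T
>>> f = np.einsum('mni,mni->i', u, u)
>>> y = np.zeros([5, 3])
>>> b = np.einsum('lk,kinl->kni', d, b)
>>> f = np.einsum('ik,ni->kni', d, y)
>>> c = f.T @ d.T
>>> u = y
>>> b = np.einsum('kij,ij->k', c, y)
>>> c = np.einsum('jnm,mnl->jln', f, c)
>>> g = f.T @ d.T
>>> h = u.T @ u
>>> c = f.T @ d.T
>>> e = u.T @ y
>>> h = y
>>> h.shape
(5, 3)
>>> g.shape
(3, 5, 3)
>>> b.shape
(3,)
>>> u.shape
(5, 3)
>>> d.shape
(3, 31)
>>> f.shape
(31, 5, 3)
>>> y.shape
(5, 3)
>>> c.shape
(3, 5, 3)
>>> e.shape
(3, 3)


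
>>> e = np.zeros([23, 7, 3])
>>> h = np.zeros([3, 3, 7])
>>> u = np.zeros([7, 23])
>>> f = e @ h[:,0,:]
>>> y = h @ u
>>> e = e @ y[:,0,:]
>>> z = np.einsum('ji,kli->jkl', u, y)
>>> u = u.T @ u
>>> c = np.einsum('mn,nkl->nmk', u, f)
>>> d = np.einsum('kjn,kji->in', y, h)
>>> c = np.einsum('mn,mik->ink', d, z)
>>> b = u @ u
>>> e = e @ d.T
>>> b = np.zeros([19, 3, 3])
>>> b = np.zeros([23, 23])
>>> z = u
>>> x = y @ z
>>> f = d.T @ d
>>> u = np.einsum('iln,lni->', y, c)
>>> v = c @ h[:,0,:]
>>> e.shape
(23, 7, 7)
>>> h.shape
(3, 3, 7)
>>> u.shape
()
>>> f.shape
(23, 23)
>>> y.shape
(3, 3, 23)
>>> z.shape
(23, 23)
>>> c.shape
(3, 23, 3)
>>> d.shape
(7, 23)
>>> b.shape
(23, 23)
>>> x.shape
(3, 3, 23)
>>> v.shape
(3, 23, 7)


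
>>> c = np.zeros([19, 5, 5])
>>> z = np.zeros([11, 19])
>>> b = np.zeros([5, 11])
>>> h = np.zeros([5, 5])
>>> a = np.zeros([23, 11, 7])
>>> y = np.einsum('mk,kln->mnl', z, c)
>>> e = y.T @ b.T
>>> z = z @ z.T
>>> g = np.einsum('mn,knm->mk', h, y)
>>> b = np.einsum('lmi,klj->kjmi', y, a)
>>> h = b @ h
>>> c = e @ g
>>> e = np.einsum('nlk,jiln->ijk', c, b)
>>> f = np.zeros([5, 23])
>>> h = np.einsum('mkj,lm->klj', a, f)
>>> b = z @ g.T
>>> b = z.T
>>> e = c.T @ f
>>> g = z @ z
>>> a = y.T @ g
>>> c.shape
(5, 5, 11)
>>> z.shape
(11, 11)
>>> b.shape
(11, 11)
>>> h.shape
(11, 5, 7)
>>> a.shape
(5, 5, 11)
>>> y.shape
(11, 5, 5)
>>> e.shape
(11, 5, 23)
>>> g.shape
(11, 11)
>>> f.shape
(5, 23)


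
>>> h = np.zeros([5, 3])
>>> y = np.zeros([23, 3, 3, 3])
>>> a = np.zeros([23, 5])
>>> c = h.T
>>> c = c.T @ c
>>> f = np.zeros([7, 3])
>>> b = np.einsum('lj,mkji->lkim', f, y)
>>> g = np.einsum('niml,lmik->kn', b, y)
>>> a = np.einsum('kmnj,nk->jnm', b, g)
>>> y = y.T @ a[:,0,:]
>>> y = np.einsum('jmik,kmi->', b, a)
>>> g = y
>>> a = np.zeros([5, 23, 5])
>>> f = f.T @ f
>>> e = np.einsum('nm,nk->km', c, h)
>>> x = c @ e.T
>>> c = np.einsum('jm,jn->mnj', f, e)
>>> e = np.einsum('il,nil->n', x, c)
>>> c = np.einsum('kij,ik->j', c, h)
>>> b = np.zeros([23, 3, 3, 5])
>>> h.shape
(5, 3)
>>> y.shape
()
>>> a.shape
(5, 23, 5)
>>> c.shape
(3,)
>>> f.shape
(3, 3)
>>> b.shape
(23, 3, 3, 5)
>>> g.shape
()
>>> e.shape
(3,)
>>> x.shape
(5, 3)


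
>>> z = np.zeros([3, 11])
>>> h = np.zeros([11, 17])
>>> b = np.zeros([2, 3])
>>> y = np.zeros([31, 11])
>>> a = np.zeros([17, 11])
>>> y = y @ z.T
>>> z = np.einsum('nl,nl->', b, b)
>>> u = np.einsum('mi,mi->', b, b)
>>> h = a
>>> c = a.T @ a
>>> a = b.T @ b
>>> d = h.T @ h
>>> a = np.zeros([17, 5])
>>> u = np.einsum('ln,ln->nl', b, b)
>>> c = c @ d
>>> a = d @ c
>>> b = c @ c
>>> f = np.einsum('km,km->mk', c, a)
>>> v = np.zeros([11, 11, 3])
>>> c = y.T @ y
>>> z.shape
()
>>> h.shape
(17, 11)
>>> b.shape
(11, 11)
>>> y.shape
(31, 3)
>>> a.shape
(11, 11)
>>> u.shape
(3, 2)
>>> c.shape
(3, 3)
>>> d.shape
(11, 11)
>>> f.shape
(11, 11)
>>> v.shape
(11, 11, 3)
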